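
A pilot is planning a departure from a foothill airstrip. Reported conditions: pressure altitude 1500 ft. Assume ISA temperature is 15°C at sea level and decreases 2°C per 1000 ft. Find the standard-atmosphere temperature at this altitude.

12°C

ISA temperature = 15 − 2 × (1500/1000) = 15 − 3 = 12°C.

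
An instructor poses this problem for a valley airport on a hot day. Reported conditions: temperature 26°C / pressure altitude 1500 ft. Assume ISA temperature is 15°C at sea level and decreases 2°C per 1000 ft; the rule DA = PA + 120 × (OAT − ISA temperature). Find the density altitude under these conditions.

ISA temperature at 1500 ft = 15 − 2 × (1500/1000) = 12°C.
ISA deviation = 26 − 12 = +14°C.
Density altitude = 1500 + 120 × (14) = 1500 + (+1680) = 3180 ft.

3180 ft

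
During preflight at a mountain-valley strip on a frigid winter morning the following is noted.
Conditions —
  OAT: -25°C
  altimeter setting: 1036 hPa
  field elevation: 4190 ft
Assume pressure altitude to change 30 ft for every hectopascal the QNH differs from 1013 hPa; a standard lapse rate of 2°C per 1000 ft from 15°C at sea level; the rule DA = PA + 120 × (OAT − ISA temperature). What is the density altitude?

Pressure altitude = 4190 + (1013 − 1036) × 30 = 4190 + (-690) = 3500 ft.
ISA temperature at 3500 ft = 15 − 2 × (3500/1000) = 8°C.
ISA deviation = -25 − 8 = -33°C.
Density altitude = 3500 + 120 × (-33) = -460 ft.

-460 ft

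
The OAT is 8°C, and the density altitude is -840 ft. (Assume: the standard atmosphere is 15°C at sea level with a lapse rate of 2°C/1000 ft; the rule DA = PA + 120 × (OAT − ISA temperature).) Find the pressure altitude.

DA = PA + 120 × (OAT − (15 − 2·PA/1000)) = PA + 120·OAT − 1800 + 0.24·PA = 1.24·PA + 120·OAT − 1800.
So 1.24·PA = -840 − 120 × 8 + 1800 = 0.
PA = 0 / 1.24 = 0 ft.

0 ft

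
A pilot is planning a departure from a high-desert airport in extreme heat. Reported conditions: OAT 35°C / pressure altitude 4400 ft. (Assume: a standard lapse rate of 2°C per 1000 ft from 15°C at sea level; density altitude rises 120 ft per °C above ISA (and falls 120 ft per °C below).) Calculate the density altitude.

ISA temperature at 4400 ft = 15 − 2 × (4400/1000) = 6.2°C.
ISA deviation = 35 − 6.2 = +28.8°C.
Density altitude = 4400 + 120 × (28.8) = 4400 + (+3456) = 7856 ft.

7856 ft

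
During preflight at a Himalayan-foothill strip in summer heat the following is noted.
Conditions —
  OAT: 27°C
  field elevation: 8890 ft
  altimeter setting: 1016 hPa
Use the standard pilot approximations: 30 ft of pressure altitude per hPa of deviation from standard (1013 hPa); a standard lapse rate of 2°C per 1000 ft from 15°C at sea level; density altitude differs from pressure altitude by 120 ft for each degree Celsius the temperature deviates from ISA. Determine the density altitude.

12352 ft

Pressure altitude = 8890 + (1013 − 1016) × 30 = 8890 + (-90) = 8800 ft.
ISA temperature at 8800 ft = 15 − 2 × (8800/1000) = -2.6°C.
ISA deviation = 27 − (-2.6) = +29.6°C.
Density altitude = 8800 + 120 × (29.6) = 12352 ft.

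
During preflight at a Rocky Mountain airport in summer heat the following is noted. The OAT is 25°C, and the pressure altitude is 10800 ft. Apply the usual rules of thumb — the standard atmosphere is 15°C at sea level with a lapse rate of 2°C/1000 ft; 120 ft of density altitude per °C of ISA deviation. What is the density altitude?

14592 ft

ISA temperature at 10800 ft = 15 − 2 × (10800/1000) = -6.6°C.
ISA deviation = 25 − (-6.6) = +31.6°C.
Density altitude = 10800 + 120 × (31.6) = 10800 + (+3792) = 14592 ft.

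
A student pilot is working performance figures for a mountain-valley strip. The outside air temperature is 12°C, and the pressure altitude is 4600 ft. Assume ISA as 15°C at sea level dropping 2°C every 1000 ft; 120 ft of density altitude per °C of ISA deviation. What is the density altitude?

5344 ft

ISA temperature at 4600 ft = 15 − 2 × (4600/1000) = 5.8°C.
ISA deviation = 12 − 5.8 = +6.2°C.
Density altitude = 4600 + 120 × (6.2) = 4600 + (+744) = 5344 ft.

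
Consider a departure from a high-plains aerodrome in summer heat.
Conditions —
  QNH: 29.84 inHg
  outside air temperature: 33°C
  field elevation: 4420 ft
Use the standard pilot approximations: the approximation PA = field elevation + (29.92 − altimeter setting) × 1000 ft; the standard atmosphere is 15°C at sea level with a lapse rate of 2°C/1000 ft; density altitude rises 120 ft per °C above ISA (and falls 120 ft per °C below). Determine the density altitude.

7740 ft

Pressure altitude = 4420 + (29.92 − 29.84) × 1000 = 4420 + (+80) = 4500 ft.
ISA temperature at 4500 ft = 15 − 2 × (4500/1000) = 6°C.
ISA deviation = 33 − 6 = +27°C.
Density altitude = 4500 + 120 × (27) = 7740 ft.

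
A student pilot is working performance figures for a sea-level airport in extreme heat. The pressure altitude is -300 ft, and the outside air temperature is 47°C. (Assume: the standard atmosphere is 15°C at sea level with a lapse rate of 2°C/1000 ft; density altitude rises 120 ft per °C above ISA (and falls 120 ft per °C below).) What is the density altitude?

ISA temperature at -300 ft = 15 − 2 × (-300/1000) = 15.6°C.
ISA deviation = 47 − 15.6 = +31.4°C.
Density altitude = -300 + 120 × (31.4) = -300 + (+3768) = 3468 ft.

3468 ft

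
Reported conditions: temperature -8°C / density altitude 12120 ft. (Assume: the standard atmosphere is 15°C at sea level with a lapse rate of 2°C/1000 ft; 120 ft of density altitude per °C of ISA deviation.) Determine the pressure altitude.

DA = PA + 120 × (OAT − (15 − 2·PA/1000)) = PA + 120·OAT − 1800 + 0.24·PA = 1.24·PA + 120·OAT − 1800.
So 1.24·PA = 12120 − 120 × (-8) + 1800 = 14880.
PA = 14880 / 1.24 = 12000 ft.

12000 ft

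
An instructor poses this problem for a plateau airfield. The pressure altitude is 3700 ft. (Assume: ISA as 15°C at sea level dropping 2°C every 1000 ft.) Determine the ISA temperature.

7.6°C

ISA temperature = 15 − 2 × (3700/1000) = 15 − 7.4 = 7.6°C.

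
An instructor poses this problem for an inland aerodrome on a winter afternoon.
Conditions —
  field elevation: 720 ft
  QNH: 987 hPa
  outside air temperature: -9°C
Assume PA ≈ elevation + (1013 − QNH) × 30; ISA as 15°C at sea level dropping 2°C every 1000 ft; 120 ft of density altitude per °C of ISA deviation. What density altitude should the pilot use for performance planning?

-1020 ft

Pressure altitude = 720 + (1013 − 987) × 30 = 720 + (+780) = 1500 ft.
ISA temperature at 1500 ft = 15 − 2 × (1500/1000) = 12°C.
ISA deviation = -9 − 12 = -21°C.
Density altitude = 1500 + 120 × (-21) = -1020 ft.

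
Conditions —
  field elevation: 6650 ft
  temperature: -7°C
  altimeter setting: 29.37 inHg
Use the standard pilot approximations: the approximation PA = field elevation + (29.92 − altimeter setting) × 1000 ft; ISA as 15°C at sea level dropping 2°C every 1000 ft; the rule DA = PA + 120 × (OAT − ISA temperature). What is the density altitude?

Pressure altitude = 6650 + (29.92 − 29.37) × 1000 = 6650 + (+550) = 7200 ft.
ISA temperature at 7200 ft = 15 − 2 × (7200/1000) = 0.6°C.
ISA deviation = -7 − 0.6 = -7.6°C.
Density altitude = 7200 + 120 × (-7.6) = 6288 ft.

6288 ft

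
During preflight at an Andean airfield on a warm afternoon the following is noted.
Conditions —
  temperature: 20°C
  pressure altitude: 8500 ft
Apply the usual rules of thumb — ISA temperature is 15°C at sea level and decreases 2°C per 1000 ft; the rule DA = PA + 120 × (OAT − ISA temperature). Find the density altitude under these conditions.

ISA temperature at 8500 ft = 15 − 2 × (8500/1000) = -2°C.
ISA deviation = 20 − (-2) = +22°C.
Density altitude = 8500 + 120 × (22) = 8500 + (+2640) = 11140 ft.

11140 ft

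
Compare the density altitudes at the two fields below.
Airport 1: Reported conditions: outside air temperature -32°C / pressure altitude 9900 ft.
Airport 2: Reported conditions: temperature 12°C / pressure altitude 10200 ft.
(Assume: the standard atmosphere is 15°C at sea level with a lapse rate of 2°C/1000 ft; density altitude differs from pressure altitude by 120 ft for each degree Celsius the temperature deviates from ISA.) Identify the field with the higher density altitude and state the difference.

Airport 1: ISA temp = -4.8°C, deviation -27.2°C, DA = 9900 + 120 × (-27.2) = 6636 ft.
Airport 2: ISA temp = -5.4°C, deviation +17.4°C, DA = 10200 + 120 × 17.4 = 12288 ft.
Airport 2 is higher by 12288 − 6636 = 5652 ft.

Airport 2 by 5652 ft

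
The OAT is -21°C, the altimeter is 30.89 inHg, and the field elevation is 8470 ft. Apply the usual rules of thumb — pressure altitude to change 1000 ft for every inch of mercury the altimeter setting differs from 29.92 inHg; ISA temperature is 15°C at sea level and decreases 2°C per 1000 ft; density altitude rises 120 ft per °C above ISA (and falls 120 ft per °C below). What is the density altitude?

4980 ft

Pressure altitude = 8470 + (29.92 − 30.89) × 1000 = 8470 + (-970) = 7500 ft.
ISA temperature at 7500 ft = 15 − 2 × (7500/1000) = 0°C.
ISA deviation = -21 − 0 = -21°C.
Density altitude = 7500 + 120 × (-21) = 4980 ft.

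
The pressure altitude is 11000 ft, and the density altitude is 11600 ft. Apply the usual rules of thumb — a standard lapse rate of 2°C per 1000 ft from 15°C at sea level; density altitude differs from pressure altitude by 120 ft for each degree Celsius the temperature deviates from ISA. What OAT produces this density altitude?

-2°C

Density altitude − pressure altitude = 11600 − 11000 = +600 ft.
At 120 ft/°C that is an ISA deviation of 600/120 = +5°C.
ISA temperature at 11000 ft = 15 − 2 × (11000/1000) = -7°C.
OAT = ISA + deviation = -7 + (+5) = -2°C.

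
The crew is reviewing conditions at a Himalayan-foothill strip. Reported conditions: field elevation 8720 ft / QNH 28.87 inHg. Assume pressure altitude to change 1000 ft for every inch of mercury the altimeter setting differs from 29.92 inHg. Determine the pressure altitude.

Pressure correction = (29.92 − 28.87) × 1000 = +1050 ft.
Pressure altitude = 8720 + (+1050) = 9770 ft.

9770 ft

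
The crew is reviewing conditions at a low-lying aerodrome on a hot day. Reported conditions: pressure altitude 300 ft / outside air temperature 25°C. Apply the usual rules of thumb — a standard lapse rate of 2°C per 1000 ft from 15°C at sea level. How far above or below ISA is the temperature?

ISA+10.6°C

ISA temperature at 300 ft = 15 − 2 × (300/1000) = 14.4°C.
Deviation = OAT − ISA = 25 − 14.4 = +10.6°C.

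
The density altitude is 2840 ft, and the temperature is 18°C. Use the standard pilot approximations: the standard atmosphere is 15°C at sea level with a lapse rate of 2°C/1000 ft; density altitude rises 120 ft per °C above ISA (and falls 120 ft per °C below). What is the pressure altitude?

DA = PA + 120 × (OAT − (15 − 2·PA/1000)) = PA + 120·OAT − 1800 + 0.24·PA = 1.24·PA + 120·OAT − 1800.
So 1.24·PA = 2840 − 120 × 18 + 1800 = 2480.
PA = 2480 / 1.24 = 2000 ft.

2000 ft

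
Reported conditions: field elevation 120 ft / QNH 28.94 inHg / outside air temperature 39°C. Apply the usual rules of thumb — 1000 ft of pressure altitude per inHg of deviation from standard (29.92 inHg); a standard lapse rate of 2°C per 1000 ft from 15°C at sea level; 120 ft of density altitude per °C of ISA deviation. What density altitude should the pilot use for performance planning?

4244 ft

Pressure altitude = 120 + (29.92 − 28.94) × 1000 = 120 + (+980) = 1100 ft.
ISA temperature at 1100 ft = 15 − 2 × (1100/1000) = 12.8°C.
ISA deviation = 39 − 12.8 = +26.2°C.
Density altitude = 1100 + 120 × (26.2) = 4244 ft.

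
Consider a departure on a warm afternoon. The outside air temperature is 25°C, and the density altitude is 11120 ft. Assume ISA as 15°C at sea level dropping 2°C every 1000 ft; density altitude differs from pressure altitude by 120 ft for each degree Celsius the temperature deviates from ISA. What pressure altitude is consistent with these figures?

8000 ft

DA = PA + 120 × (OAT − (15 − 2·PA/1000)) = PA + 120·OAT − 1800 + 0.24·PA = 1.24·PA + 120·OAT − 1800.
So 1.24·PA = 11120 − 120 × 25 + 1800 = 9920.
PA = 9920 / 1.24 = 8000 ft.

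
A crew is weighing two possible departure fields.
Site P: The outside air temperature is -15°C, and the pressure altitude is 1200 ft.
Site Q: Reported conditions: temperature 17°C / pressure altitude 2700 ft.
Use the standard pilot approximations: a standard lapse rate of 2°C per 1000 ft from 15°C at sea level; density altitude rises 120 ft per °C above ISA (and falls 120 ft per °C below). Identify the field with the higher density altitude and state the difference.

Site Q by 5700 ft

Site P: ISA temp = 12.6°C, deviation -27.6°C, DA = 1200 + 120 × (-27.6) = -2112 ft.
Site Q: ISA temp = 9.6°C, deviation +7.4°C, DA = 2700 + 120 × 7.4 = 3588 ft.
Site Q is higher by 3588 − (-2112) = 5700 ft.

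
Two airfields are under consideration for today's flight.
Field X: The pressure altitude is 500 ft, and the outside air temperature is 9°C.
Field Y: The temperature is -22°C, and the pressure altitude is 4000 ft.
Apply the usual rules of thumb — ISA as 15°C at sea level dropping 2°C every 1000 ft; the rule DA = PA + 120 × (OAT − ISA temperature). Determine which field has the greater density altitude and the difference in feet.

Field X: ISA temp = 14°C, deviation -5°C, DA = 500 + 120 × (-5) = -100 ft.
Field Y: ISA temp = 7°C, deviation -29°C, DA = 4000 + 120 × (-29) = 520 ft.
Field Y is higher by 520 − (-100) = 620 ft.

Field Y by 620 ft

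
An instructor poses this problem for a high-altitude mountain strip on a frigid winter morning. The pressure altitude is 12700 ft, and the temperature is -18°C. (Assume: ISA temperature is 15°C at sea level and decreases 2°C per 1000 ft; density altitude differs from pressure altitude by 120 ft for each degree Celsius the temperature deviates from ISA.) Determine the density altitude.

11788 ft

ISA temperature at 12700 ft = 15 − 2 × (12700/1000) = -10.4°C.
ISA deviation = -18 − (-10.4) = -7.6°C.
Density altitude = 12700 + 120 × (-7.6) = 12700 + (-912) = 11788 ft.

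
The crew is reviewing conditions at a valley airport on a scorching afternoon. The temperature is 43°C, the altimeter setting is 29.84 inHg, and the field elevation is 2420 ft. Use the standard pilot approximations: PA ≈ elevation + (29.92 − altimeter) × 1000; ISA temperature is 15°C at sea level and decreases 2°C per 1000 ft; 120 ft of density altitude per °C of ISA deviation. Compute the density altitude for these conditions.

6460 ft

Pressure altitude = 2420 + (29.92 − 29.84) × 1000 = 2420 + (+80) = 2500 ft.
ISA temperature at 2500 ft = 15 − 2 × (2500/1000) = 10°C.
ISA deviation = 43 − 10 = +33°C.
Density altitude = 2500 + 120 × (33) = 6460 ft.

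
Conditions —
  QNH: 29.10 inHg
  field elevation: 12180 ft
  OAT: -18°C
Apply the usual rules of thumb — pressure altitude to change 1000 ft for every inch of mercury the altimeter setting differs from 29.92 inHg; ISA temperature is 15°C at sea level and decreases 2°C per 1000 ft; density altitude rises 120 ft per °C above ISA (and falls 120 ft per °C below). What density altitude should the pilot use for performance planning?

12160 ft

Pressure altitude = 12180 + (29.92 − 29.10) × 1000 = 12180 + (+820) = 13000 ft.
ISA temperature at 13000 ft = 15 − 2 × (13000/1000) = -11°C.
ISA deviation = -18 − (-11) = -7°C.
Density altitude = 13000 + 120 × (-7) = 12160 ft.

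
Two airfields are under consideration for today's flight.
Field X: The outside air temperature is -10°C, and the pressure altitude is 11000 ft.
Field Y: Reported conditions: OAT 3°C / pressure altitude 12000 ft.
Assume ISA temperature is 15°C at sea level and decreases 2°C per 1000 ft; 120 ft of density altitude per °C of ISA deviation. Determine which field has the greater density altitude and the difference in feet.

Field Y by 2800 ft

Field X: ISA temp = -7°C, deviation -3°C, DA = 11000 + 120 × (-3) = 10640 ft.
Field Y: ISA temp = -9°C, deviation +12°C, DA = 12000 + 120 × 12 = 13440 ft.
Field Y is higher by 13440 − 10640 = 2800 ft.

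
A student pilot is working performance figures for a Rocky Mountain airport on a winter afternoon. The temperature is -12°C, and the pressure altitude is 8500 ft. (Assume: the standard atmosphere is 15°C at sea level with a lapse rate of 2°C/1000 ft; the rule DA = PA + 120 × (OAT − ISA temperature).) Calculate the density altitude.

ISA temperature at 8500 ft = 15 − 2 × (8500/1000) = -2°C.
ISA deviation = -12 − (-2) = -10°C.
Density altitude = 8500 + 120 × (-10) = 8500 + (-1200) = 7300 ft.

7300 ft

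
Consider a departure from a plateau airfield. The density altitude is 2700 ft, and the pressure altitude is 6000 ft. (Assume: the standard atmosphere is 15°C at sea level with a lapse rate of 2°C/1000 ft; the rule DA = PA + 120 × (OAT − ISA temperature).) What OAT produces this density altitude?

-24.5°C

Density altitude − pressure altitude = 2700 − 6000 = -3300 ft.
At 120 ft/°C that is an ISA deviation of -3300/120 = -27.5°C.
ISA temperature at 6000 ft = 15 − 2 × (6000/1000) = 3°C.
OAT = ISA + deviation = 3 + (-27.5) = -24.5°C.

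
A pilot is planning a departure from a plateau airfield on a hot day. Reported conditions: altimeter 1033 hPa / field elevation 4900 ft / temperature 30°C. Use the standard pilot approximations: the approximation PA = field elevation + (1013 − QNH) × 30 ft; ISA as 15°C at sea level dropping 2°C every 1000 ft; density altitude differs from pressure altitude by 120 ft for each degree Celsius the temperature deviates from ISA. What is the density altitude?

Pressure altitude = 4900 + (1013 − 1033) × 30 = 4900 + (-600) = 4300 ft.
ISA temperature at 4300 ft = 15 − 2 × (4300/1000) = 6.4°C.
ISA deviation = 30 − 6.4 = +23.6°C.
Density altitude = 4300 + 120 × (23.6) = 7132 ft.

7132 ft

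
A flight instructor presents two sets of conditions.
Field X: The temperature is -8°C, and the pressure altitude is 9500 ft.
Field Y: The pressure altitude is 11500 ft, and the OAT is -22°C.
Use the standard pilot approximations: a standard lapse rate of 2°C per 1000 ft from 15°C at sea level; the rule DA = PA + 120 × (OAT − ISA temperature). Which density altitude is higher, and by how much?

Field Y by 800 ft

Field X: ISA temp = -4°C, deviation -4°C, DA = 9500 + 120 × (-4) = 9020 ft.
Field Y: ISA temp = -8°C, deviation -14°C, DA = 11500 + 120 × (-14) = 9820 ft.
Field Y is higher by 9820 − 9020 = 800 ft.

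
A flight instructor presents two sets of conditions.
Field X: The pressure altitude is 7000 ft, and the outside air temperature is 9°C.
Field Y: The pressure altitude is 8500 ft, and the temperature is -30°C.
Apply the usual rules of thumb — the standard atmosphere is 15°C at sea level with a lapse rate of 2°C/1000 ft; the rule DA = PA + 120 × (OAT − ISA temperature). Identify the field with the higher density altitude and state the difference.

Field X: ISA temp = 1°C, deviation +8°C, DA = 7000 + 120 × 8 = 7960 ft.
Field Y: ISA temp = -2°C, deviation -28°C, DA = 8500 + 120 × (-28) = 5140 ft.
Field X is higher by 7960 − 5140 = 2820 ft.

Field X by 2820 ft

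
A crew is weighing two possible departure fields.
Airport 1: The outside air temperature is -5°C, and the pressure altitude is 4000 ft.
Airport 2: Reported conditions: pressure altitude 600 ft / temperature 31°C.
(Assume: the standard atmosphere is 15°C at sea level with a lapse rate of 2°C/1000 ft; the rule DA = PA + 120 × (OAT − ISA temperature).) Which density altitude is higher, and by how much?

Airport 2 by 104 ft

Airport 1: ISA temp = 7°C, deviation -12°C, DA = 4000 + 120 × (-12) = 2560 ft.
Airport 2: ISA temp = 13.8°C, deviation +17.2°C, DA = 600 + 120 × 17.2 = 2664 ft.
Airport 2 is higher by 2664 − 2560 = 104 ft.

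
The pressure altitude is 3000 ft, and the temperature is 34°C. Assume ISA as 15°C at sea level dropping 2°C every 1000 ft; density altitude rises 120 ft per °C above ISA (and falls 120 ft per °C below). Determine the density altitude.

6000 ft

ISA temperature at 3000 ft = 15 − 2 × (3000/1000) = 9°C.
ISA deviation = 34 − 9 = +25°C.
Density altitude = 3000 + 120 × (25) = 3000 + (+3000) = 6000 ft.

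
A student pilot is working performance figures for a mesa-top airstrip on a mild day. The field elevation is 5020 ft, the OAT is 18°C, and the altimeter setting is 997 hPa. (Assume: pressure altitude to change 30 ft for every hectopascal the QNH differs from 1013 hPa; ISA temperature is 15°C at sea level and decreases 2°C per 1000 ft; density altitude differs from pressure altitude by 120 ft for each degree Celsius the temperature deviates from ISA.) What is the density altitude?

Pressure altitude = 5020 + (1013 − 997) × 30 = 5020 + (+480) = 5500 ft.
ISA temperature at 5500 ft = 15 − 2 × (5500/1000) = 4°C.
ISA deviation = 18 − 4 = +14°C.
Density altitude = 5500 + 120 × (14) = 7180 ft.

7180 ft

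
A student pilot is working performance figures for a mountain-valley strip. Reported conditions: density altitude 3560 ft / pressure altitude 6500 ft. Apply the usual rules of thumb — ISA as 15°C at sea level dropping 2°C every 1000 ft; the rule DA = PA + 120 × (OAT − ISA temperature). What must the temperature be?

Density altitude − pressure altitude = 3560 − 6500 = -2940 ft.
At 120 ft/°C that is an ISA deviation of -2940/120 = -24.5°C.
ISA temperature at 6500 ft = 15 − 2 × (6500/1000) = 2°C.
OAT = ISA + deviation = 2 + (-24.5) = -22.5°C.

-22.5°C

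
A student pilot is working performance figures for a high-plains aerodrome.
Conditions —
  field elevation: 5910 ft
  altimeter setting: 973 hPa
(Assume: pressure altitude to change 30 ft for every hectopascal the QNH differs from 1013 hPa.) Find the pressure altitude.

7110 ft

Pressure correction = (1013 − 973) × 30 = +1200 ft.
Pressure altitude = 5910 + (+1200) = 7110 ft.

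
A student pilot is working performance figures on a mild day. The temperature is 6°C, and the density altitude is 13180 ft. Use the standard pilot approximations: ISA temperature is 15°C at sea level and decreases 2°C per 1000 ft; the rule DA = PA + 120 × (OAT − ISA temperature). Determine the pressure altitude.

DA = PA + 120 × (OAT − (15 − 2·PA/1000)) = PA + 120·OAT − 1800 + 0.24·PA = 1.24·PA + 120·OAT − 1800.
So 1.24·PA = 13180 − 120 × 6 + 1800 = 14260.
PA = 14260 / 1.24 = 11500 ft.

11500 ft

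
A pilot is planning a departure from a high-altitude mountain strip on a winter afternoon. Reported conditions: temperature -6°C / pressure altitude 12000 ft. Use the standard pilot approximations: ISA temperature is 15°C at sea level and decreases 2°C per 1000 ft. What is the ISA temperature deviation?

ISA temperature at 12000 ft = 15 − 2 × (12000/1000) = -9°C.
Deviation = OAT − ISA = -6 − (-9) = +3°C.

ISA+3°C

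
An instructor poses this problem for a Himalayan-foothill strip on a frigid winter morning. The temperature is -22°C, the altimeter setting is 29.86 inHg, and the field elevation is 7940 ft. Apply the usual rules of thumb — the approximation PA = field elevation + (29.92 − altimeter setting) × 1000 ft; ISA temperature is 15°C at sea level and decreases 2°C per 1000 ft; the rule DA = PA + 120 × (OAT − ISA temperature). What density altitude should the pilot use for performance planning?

Pressure altitude = 7940 + (29.92 − 29.86) × 1000 = 7940 + (+60) = 8000 ft.
ISA temperature at 8000 ft = 15 − 2 × (8000/1000) = -1°C.
ISA deviation = -22 − (-1) = -21°C.
Density altitude = 8000 + 120 × (-21) = 5480 ft.

5480 ft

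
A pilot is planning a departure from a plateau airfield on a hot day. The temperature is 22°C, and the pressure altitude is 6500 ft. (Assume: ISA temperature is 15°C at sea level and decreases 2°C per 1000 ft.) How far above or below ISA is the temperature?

ISA temperature at 6500 ft = 15 − 2 × (6500/1000) = 2°C.
Deviation = OAT − ISA = 22 − 2 = +20°C.

ISA+20°C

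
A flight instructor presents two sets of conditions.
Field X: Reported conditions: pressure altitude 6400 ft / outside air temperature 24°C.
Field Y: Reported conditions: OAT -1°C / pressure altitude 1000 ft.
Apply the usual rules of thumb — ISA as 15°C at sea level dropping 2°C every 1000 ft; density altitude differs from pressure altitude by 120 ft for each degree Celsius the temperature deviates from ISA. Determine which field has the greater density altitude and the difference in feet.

Field X by 9696 ft

Field X: ISA temp = 2.2°C, deviation +21.8°C, DA = 6400 + 120 × 21.8 = 9016 ft.
Field Y: ISA temp = 13°C, deviation -14°C, DA = 1000 + 120 × (-14) = -680 ft.
Field X is higher by 9016 − (-680) = 9696 ft.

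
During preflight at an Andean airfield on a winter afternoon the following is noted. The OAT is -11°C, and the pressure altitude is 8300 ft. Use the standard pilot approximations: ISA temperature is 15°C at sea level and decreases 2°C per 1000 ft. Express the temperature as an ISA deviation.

ISA-9.4°C

ISA temperature at 8300 ft = 15 − 2 × (8300/1000) = -1.6°C.
Deviation = OAT − ISA = -11 − (-1.6) = -9.4°C.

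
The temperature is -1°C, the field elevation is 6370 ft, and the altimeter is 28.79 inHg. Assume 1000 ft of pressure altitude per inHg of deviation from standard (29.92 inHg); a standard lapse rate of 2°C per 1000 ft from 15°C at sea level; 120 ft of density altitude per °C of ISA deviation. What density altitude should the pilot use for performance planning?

Pressure altitude = 6370 + (29.92 − 28.79) × 1000 = 6370 + (+1130) = 7500 ft.
ISA temperature at 7500 ft = 15 − 2 × (7500/1000) = 0°C.
ISA deviation = -1 − 0 = -1°C.
Density altitude = 7500 + 120 × (-1) = 7380 ft.

7380 ft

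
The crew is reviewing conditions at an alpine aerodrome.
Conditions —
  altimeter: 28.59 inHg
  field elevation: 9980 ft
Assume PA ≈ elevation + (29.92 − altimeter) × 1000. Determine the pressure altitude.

11310 ft

Pressure correction = (29.92 − 28.59) × 1000 = +1330 ft.
Pressure altitude = 9980 + (+1330) = 11310 ft.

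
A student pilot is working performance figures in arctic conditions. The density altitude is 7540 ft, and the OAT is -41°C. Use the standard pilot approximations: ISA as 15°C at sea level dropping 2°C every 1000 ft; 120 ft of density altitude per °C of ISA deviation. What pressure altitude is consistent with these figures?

11500 ft

DA = PA + 120 × (OAT − (15 − 2·PA/1000)) = PA + 120·OAT − 1800 + 0.24·PA = 1.24·PA + 120·OAT − 1800.
So 1.24·PA = 7540 − 120 × (-41) + 1800 = 14260.
PA = 14260 / 1.24 = 11500 ft.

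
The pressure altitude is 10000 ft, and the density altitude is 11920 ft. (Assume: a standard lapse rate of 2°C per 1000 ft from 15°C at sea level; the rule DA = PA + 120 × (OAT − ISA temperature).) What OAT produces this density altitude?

Density altitude − pressure altitude = 11920 − 10000 = +1920 ft.
At 120 ft/°C that is an ISA deviation of 1920/120 = +16°C.
ISA temperature at 10000 ft = 15 − 2 × (10000/1000) = -5°C.
OAT = ISA + deviation = -5 + (+16) = 11°C.

11°C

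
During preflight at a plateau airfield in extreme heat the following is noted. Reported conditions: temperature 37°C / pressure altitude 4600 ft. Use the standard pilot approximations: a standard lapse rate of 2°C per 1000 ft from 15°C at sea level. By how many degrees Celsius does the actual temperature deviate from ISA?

ISA+31.2°C

ISA temperature at 4600 ft = 15 − 2 × (4600/1000) = 5.8°C.
Deviation = OAT − ISA = 37 − 5.8 = +31.2°C.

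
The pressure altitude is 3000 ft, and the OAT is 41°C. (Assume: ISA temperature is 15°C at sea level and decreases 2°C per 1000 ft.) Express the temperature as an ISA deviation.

ISA temperature at 3000 ft = 15 − 2 × (3000/1000) = 9°C.
Deviation = OAT − ISA = 41 − 9 = +32°C.

ISA+32°C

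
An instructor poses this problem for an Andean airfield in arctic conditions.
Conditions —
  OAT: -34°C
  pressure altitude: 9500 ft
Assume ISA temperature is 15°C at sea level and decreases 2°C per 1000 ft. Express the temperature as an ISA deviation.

ISA temperature at 9500 ft = 15 − 2 × (9500/1000) = -4°C.
Deviation = OAT − ISA = -34 − (-4) = -30°C.

ISA-30°C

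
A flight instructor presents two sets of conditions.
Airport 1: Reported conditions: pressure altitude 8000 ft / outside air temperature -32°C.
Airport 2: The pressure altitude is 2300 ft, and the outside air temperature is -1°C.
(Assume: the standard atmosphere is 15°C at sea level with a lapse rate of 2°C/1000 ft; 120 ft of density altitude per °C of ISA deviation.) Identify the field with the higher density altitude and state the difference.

Airport 1 by 3348 ft

Airport 1: ISA temp = -1°C, deviation -31°C, DA = 8000 + 120 × (-31) = 4280 ft.
Airport 2: ISA temp = 10.4°C, deviation -11.4°C, DA = 2300 + 120 × (-11.4) = 932 ft.
Airport 1 is higher by 4280 − 932 = 3348 ft.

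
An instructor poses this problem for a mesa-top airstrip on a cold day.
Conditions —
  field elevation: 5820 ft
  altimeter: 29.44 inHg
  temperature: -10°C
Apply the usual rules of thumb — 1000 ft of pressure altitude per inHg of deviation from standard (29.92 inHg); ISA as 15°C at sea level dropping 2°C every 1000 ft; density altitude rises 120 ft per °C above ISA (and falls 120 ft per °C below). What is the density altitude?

Pressure altitude = 5820 + (29.92 − 29.44) × 1000 = 5820 + (+480) = 6300 ft.
ISA temperature at 6300 ft = 15 − 2 × (6300/1000) = 2.4°C.
ISA deviation = -10 − 2.4 = -12.4°C.
Density altitude = 6300 + 120 × (-12.4) = 4812 ft.

4812 ft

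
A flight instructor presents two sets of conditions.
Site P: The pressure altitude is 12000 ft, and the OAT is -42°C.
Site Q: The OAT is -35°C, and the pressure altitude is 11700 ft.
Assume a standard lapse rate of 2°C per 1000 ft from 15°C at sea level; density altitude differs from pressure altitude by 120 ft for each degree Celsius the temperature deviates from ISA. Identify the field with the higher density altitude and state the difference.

Site P: ISA temp = -9°C, deviation -33°C, DA = 12000 + 120 × (-33) = 8040 ft.
Site Q: ISA temp = -8.4°C, deviation -26.6°C, DA = 11700 + 120 × (-26.6) = 8508 ft.
Site Q is higher by 8508 − 8040 = 468 ft.

Site Q by 468 ft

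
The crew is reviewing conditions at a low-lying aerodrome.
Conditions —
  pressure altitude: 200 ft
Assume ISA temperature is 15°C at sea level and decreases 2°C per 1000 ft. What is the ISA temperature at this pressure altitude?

ISA temperature = 15 − 2 × (200/1000) = 15 − 0.4 = 14.6°C.

14.6°C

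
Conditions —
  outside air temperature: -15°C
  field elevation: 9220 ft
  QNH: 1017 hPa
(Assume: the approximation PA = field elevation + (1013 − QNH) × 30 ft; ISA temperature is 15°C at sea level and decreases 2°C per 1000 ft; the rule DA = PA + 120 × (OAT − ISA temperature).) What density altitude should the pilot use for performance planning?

Pressure altitude = 9220 + (1013 − 1017) × 30 = 9220 + (-120) = 9100 ft.
ISA temperature at 9100 ft = 15 − 2 × (9100/1000) = -3.2°C.
ISA deviation = -15 − (-3.2) = -11.8°C.
Density altitude = 9100 + 120 × (-11.8) = 7684 ft.

7684 ft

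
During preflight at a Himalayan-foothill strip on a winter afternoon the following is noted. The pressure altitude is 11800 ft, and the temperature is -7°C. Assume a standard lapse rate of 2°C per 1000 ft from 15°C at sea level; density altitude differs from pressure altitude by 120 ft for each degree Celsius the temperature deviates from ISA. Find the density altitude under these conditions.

11992 ft

ISA temperature at 11800 ft = 15 − 2 × (11800/1000) = -8.6°C.
ISA deviation = -7 − (-8.6) = +1.6°C.
Density altitude = 11800 + 120 × (1.6) = 11800 + (+192) = 11992 ft.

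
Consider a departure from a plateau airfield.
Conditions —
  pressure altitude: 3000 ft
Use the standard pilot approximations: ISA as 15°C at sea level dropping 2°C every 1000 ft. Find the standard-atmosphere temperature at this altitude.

9°C

ISA temperature = 15 − 2 × (3000/1000) = 15 − 6 = 9°C.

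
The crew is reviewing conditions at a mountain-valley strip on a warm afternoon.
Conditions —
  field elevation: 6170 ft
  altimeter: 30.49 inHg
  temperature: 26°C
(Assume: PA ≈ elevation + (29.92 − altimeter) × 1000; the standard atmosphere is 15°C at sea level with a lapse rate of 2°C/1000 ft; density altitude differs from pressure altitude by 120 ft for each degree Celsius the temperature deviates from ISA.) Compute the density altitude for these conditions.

8264 ft

Pressure altitude = 6170 + (29.92 − 30.49) × 1000 = 6170 + (-570) = 5600 ft.
ISA temperature at 5600 ft = 15 − 2 × (5600/1000) = 3.8°C.
ISA deviation = 26 − 3.8 = +22.2°C.
Density altitude = 5600 + 120 × (22.2) = 8264 ft.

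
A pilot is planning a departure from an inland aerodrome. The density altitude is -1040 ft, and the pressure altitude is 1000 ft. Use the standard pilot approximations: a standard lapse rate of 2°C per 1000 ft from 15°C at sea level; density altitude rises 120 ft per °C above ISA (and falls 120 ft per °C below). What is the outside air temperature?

Density altitude − pressure altitude = -1040 − 1000 = -2040 ft.
At 120 ft/°C that is an ISA deviation of -2040/120 = -17°C.
ISA temperature at 1000 ft = 15 − 2 × (1000/1000) = 13°C.
OAT = ISA + deviation = 13 + (-17) = -4°C.

-4°C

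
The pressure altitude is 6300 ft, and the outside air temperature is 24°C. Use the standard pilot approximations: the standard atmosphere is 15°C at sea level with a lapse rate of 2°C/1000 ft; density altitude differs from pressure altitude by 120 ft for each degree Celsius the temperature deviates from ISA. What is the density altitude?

8892 ft

ISA temperature at 6300 ft = 15 − 2 × (6300/1000) = 2.4°C.
ISA deviation = 24 − 2.4 = +21.6°C.
Density altitude = 6300 + 120 × (21.6) = 6300 + (+2592) = 8892 ft.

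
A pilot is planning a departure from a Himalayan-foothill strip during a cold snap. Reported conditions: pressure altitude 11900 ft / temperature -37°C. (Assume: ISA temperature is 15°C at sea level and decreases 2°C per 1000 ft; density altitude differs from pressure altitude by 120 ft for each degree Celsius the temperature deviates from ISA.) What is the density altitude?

8516 ft

ISA temperature at 11900 ft = 15 − 2 × (11900/1000) = -8.8°C.
ISA deviation = -37 − (-8.8) = -28.2°C.
Density altitude = 11900 + 120 × (-28.2) = 11900 + (-3384) = 8516 ft.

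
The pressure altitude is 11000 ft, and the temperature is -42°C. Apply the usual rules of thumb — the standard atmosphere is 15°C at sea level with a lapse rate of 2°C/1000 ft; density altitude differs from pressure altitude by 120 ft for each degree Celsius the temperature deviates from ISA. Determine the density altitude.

6800 ft

ISA temperature at 11000 ft = 15 − 2 × (11000/1000) = -7°C.
ISA deviation = -42 − (-7) = -35°C.
Density altitude = 11000 + 120 × (-35) = 11000 + (-4200) = 6800 ft.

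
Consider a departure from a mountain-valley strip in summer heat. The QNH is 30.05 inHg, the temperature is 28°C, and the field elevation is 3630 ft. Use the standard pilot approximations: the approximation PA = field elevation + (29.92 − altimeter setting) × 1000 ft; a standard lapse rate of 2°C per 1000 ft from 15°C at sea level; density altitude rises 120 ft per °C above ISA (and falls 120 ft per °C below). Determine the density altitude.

5900 ft

Pressure altitude = 3630 + (29.92 − 30.05) × 1000 = 3630 + (-130) = 3500 ft.
ISA temperature at 3500 ft = 15 − 2 × (3500/1000) = 8°C.
ISA deviation = 28 − 8 = +20°C.
Density altitude = 3500 + 120 × (20) = 5900 ft.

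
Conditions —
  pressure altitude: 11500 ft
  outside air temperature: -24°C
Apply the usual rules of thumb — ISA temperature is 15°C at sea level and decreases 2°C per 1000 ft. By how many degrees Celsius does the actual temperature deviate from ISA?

ISA-16°C

ISA temperature at 11500 ft = 15 − 2 × (11500/1000) = -8°C.
Deviation = OAT − ISA = -24 − (-8) = -16°C.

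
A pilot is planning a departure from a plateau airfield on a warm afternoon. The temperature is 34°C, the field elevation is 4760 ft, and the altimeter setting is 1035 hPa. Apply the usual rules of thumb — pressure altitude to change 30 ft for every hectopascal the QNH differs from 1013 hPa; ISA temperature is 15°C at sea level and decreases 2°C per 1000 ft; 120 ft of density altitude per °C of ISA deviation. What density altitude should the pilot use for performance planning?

7364 ft

Pressure altitude = 4760 + (1013 − 1035) × 30 = 4760 + (-660) = 4100 ft.
ISA temperature at 4100 ft = 15 − 2 × (4100/1000) = 6.8°C.
ISA deviation = 34 − 6.8 = +27.2°C.
Density altitude = 4100 + 120 × (27.2) = 7364 ft.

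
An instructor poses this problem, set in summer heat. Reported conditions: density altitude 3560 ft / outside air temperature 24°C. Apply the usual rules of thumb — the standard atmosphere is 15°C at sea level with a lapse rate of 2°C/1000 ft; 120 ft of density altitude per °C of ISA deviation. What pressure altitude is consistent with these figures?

DA = PA + 120 × (OAT − (15 − 2·PA/1000)) = PA + 120·OAT − 1800 + 0.24·PA = 1.24·PA + 120·OAT − 1800.
So 1.24·PA = 3560 − 120 × 24 + 1800 = 2480.
PA = 2480 / 1.24 = 2000 ft.

2000 ft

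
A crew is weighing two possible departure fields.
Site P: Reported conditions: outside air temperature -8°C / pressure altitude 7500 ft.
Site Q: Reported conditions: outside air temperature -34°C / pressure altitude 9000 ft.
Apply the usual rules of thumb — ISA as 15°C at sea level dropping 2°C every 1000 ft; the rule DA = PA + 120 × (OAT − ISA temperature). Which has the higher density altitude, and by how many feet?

Site P: ISA temp = 0°C, deviation -8°C, DA = 7500 + 120 × (-8) = 6540 ft.
Site Q: ISA temp = -3°C, deviation -31°C, DA = 9000 + 120 × (-31) = 5280 ft.
Site P is higher by 6540 − 5280 = 1260 ft.

Site P by 1260 ft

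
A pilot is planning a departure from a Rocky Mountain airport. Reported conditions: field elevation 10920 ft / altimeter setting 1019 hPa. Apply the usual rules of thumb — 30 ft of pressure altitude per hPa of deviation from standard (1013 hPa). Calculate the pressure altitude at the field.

Pressure correction = (1013 − 1019) × 30 = -180 ft.
Pressure altitude = 10920 + (-180) = 10740 ft.

10740 ft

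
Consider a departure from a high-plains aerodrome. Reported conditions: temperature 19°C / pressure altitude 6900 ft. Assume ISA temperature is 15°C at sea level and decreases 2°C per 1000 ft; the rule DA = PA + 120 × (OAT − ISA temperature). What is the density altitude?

ISA temperature at 6900 ft = 15 − 2 × (6900/1000) = 1.2°C.
ISA deviation = 19 − 1.2 = +17.8°C.
Density altitude = 6900 + 120 × (17.8) = 6900 + (+2136) = 9036 ft.

9036 ft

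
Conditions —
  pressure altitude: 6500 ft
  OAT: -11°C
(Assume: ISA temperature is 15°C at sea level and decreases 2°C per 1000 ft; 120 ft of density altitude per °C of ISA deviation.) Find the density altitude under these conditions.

ISA temperature at 6500 ft = 15 − 2 × (6500/1000) = 2°C.
ISA deviation = -11 − 2 = -13°C.
Density altitude = 6500 + 120 × (-13) = 6500 + (-1560) = 4940 ft.

4940 ft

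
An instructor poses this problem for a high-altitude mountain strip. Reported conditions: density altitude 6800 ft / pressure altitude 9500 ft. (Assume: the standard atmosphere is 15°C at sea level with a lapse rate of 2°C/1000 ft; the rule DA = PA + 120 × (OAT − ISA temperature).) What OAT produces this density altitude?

-26.5°C

Density altitude − pressure altitude = 6800 − 9500 = -2700 ft.
At 120 ft/°C that is an ISA deviation of -2700/120 = -22.5°C.
ISA temperature at 9500 ft = 15 − 2 × (9500/1000) = -4°C.
OAT = ISA + deviation = -4 + (-22.5) = -26.5°C.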